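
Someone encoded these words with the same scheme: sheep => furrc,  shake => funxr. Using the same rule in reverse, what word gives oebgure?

It's a constant shift of +13 (ROT13).
Reversing it on oebgure: o−13=b, e−13=r, b−13=o, g−13=t, u−13=h, r−13=e, e−13=r.

brother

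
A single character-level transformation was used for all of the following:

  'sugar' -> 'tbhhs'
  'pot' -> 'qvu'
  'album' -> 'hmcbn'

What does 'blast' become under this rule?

cmhtu

The shift depends on letter class: consonant s→t is +1, but vowel u→b is +7. Two shifts are in play — +7 for a/e/i/o/u, +1 for every other letter.
For blast: b(cons)+1=c, l(cons)+1=m, a(vowel)+7=h, s(cons)+1=t, t(cons)+1=u.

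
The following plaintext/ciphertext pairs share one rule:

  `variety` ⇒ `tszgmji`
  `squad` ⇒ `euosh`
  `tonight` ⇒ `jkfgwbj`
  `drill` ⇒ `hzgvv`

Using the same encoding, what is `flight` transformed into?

v(21)→t(19) and a(0)→s(18) fit y≡5x+18 (mod 26); the inverse of 5 mod 26 is 21. This is an affine cipher: with a=0,…,z=25, each position x becomes (5x+18) mod 26.
On flight: f(5)→5·5+18≡17=r; l(11)→5·11+18≡21=v; i(8)→5·8+18≡6=g; g(6)→5·6+18≡22=w; h(7)→5·7+18≡1=b; t(19)→5·19+18≡9=j (all mod 26).

rvgwbj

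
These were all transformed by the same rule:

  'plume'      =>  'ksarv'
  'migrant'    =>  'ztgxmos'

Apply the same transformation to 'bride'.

kjoxh

The output letters match the input read backwards, each shifted +6: plume reversed is emulp. The word is reversed, then every letter is shifted forward by 6.
On bride: reverse → edirb; then shift: e+6=k, d+6=j, i+6=o, r+6=x, b+6=h.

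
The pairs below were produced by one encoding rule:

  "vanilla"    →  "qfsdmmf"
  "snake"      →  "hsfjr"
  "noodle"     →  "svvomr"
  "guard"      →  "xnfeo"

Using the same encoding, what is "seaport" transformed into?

v(21)→q(16) and a(0)→f(5) fit y≡3x+5 (mod 26); the inverse of 3 mod 26 is 9. This is an affine cipher: with a=0,…,z=25, each position x becomes (3x+5) mod 26.
Applying it to seaport: s(18)→3·18+5≡7=h; e(4)→3·4+5≡17=r; a(0)→3·0+5≡5=f; p(15)→3·15+5≡24=y; o(14)→3·14+5≡21=v; r(17)→3·17+5≡4=e; t(19)→3·19+5≡10=k (all mod 26).

hrfyvek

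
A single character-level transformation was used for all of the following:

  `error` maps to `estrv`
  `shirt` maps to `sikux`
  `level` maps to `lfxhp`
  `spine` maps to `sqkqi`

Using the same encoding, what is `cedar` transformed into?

cffdv

In error: e→e is +0, r→s is +1, r→t is +2, o→r is +3 — the shift increases by 1 each position. The shift increases by 1 at each position, starting from +0: 0, 1, 2, ….
On cedar: c+0=c, e+1=f, d+2=f, a+3=d, r+4=v.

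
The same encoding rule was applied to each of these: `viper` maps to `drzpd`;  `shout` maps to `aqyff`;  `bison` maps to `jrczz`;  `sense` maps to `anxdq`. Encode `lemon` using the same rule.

Letter i (0-indexed) is shifted by i+8, so successive shifts are 8, 9, 10, ….
For lemon: l+8=t, e+9=n, m+10=w, o+11=z, n+12=z.

tnwzz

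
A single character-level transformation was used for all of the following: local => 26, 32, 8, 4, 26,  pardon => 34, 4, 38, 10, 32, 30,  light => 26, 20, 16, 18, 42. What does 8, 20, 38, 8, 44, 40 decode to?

l(#12)→26 and o(#15)→32: differences scale by 2, so n = 2·pos + 2. The formula is n = 2×(alphabet index, a=1) + 2.
Decoding 8, 20, 38, 8, 44, 40: 8→(8−2)÷2=3=c, 20→(20−2)÷2=9=i, 38→(38−2)÷2=18=r, 8→(8−2)÷2=3=c, 44→(44−2)÷2=21=u, 40→(40−2)÷2=19=s.

circus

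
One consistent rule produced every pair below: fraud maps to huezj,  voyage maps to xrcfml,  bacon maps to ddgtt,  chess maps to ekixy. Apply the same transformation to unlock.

wqptir

In fraud: f→h is +2, r→u is +3, a→e is +4, u→z is +5 — the shift increases by 1 each position. Each letter shifts forward by (position + 2), i.e. 2, 3, 4, … — the shift grows by one for each successive letter.
On unlock: u+2=w, n+3=q, l+4=p, o+5=t, c+6=i, k+7=r.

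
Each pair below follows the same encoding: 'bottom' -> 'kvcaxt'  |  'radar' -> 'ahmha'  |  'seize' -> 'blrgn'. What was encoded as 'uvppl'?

Shifts by position in bottom: pos 0: b→k (+9), pos 1: o→v (+7), pos 2: t→c (+9), pos 3: t→a (+7) — repeating every 2. It's a Vigenère-style cipher with numeric key [9,7]: position i shifts by key[i mod 2].
Decoding uvppl: u−9=l, v−7=o, p−9=g, p−7=i, l−9=c.

logic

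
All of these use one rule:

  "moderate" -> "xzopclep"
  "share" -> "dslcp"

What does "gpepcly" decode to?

veteran

Compare letters: m→x is +11, o→z is +11, d→o is +11 — a constant shift. This is a Caesar cipher with shift 11.
Decoding gpepcly: g−11=v, p−11=e, e−11=t, p−11=e, c−11=r, l−11=a, y−11=n.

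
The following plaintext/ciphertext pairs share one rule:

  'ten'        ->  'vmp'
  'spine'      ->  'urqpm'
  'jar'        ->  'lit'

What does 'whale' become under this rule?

yjinm

The rule splits by letter class: vowels +8, consonants +2.
For whale: w(cons)+2=y, h(cons)+2=j, a(vowel)+8=i, l(cons)+2=n, e(vowel)+8=m.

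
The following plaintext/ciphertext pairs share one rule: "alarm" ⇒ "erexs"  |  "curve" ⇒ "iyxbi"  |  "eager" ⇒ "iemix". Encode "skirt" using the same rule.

yqmxz

Two shifts are in play — +4 for a/e/i/o/u, +6 for every other letter.
Applying it to skirt: s(cons)+6=y, k(cons)+6=q, i(vowel)+4=m, r(cons)+6=x, t(cons)+6=z.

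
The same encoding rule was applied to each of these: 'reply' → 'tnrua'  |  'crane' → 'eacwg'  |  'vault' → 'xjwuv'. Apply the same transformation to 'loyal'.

nxajn

Shifts by position in reply: pos 0: r→t (+2), pos 1: e→n (+9), pos 2: p→r (+2), pos 3: l→u (+9) — repeating every 2. It's a Vigenère-style cipher with numeric key [2,9]: position i shifts by key[i mod 2].
For loyal: l+2=n, o+9=x, y+2=a, a+9=j, l+2=n.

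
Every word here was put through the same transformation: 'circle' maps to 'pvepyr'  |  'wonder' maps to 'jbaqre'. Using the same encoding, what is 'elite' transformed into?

ryvgr

Compare letters: c→p is +13, i→v is +13, r→e is +13 — a constant shift. Each letter is shifted forward by 13 in the alphabet (a Caesar shift of +13).
For elite: e+13=r, l+13=y, i+13=v, t+13=g, e+13=r.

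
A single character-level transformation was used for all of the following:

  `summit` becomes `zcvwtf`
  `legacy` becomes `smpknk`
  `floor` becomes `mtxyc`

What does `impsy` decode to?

begin

In summit: s→z is +7, u→c is +8, m→v is +9, m→w is +10 — the shift increases by 1 each position. The shift increases by 1 at each position, starting from +7: 7, 8, 9, ….
Undoing it on impsy: i−7=b, m−8=e, p−9=g, s−10=i, y−11=n.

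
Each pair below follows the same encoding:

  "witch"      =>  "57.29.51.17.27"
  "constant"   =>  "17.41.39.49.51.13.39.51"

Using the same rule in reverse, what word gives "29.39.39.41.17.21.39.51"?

innocent

w(#23)→57 and i(#9)→29: differences scale by 2, so n = 2·pos + 11. Each letter becomes 2×(its alphabet position, a=1..z=26) + 11.
Undoing it on 29.39.39.41.17.21.39.51: 29→(29−11)÷2=9=i, 39→(39−11)÷2=14=n, 39→(39−11)÷2=14=n, 41→(41−11)÷2=15=o, 17→(17−11)÷2=3=c, 21→(21−11)÷2=5=e, 39→(39−11)÷2=14=n, 51→(51−11)÷2=20=t.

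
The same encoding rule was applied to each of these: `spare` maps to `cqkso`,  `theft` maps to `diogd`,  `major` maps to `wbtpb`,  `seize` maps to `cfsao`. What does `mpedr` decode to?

It's a Vigenère-style cipher with numeric key [10,1]: position i shifts by key[i mod 2].
Reversing it on mpedr: m−10=c, p−1=o, e−10=u, d−1=c, r−10=h.

couch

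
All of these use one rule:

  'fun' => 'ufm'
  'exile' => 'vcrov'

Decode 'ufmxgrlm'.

function

This is the alphabet-reversal cipher (Atbash): a becomes z, b becomes y, etc.
Decoding ufmxgrlm: u↔f, f↔u, m↔n, x↔c, g↔t, r↔i, l↔o, m↔n.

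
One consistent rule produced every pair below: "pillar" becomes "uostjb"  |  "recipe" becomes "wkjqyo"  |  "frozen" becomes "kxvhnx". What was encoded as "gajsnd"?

In pillar: p→u is +5, i→o is +6, l→s is +7, l→t is +8 — the shift increases by 1 each position. Each letter shifts forward by (position + 5), i.e. 5, 6, 7, … — the shift grows by one for each successive letter.
Undoing it on gajsnd: g−5=b, a−6=u, j−7=c, s−8=k, n−9=e, d−10=t.

bucket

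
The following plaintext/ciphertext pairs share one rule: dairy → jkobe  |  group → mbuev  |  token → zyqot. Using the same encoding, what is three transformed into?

A repeating key of period 2 is used — shifts +6, +10 over and over.
For three: t+6=z, h+10=r, r+6=x, e+10=o, e+6=k.

zrxok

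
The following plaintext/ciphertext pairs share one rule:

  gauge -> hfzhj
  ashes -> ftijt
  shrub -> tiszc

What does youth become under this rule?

The rule splits by letter class: vowels +5, consonants +1.
For youth: y(cons)+1=z, o(vowel)+5=t, u(vowel)+5=z, t(cons)+1=u, h(cons)+1=i.

ztzui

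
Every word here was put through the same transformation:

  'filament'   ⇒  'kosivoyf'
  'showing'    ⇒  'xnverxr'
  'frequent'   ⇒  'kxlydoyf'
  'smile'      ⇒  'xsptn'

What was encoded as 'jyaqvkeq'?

estimate

In filament: f→k is +5, i→o is +6, l→s is +7, a→i is +8 — the shift increases by 1 each position. Letter i (0-indexed) is shifted by i+5, so successive shifts are 5, 6, 7, ….
Undoing it on jyaqvkeq: j−5=e, y−6=s, a−7=t, q−8=i, v−9=m, k−10=a, e−11=t, q−12=e.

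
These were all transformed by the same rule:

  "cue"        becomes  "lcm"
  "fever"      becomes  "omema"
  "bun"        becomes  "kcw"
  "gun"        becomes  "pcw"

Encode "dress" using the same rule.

mambb

Two shifts are in play — +8 for a/e/i/o/u, +9 for every other letter.
For dress: d(cons)+9=m, r(cons)+9=a, e(vowel)+8=m, s(cons)+9=b, s(cons)+9=b.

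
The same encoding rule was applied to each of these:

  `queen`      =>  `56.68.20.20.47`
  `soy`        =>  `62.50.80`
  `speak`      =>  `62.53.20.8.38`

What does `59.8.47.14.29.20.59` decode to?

q(#17)→56 and u(#21)→68: differences scale by 3, so n = 3·pos + 5. With a=1..z=26, the number is 3·pos + 5.
Reversing it on 59.8.47.14.29.20.59: 59→(59−5)÷3=18=r, 8→(8−5)÷3=1=a, 47→(47−5)÷3=14=n, 14→(14−5)÷3=3=c, 29→(29−5)÷3=8=h, 20→(20−5)÷3=5=e, 59→(59−5)÷3=18=r.

rancher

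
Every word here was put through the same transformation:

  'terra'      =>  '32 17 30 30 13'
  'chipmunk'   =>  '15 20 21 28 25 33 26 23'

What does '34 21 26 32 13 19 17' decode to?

vintage

t is letter #20 and maps to 32: an offset of 12. Each letter is replaced by its alphabet position (a=1..z=26) + 12.
Reversing it on 34 21 26 32 13 19 17: 34→(34−12)÷1=22=v, 21→(21−12)÷1=9=i, 26→(26−12)÷1=14=n, 32→(32−12)÷1=20=t, 13→(13−12)÷1=1=a, 19→(19−12)÷1=7=g, 17→(17−12)÷1=5=e.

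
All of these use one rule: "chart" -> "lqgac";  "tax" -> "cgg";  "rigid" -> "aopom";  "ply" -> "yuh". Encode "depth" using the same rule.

mkycq

The rule splits by letter class: vowels +6, consonants +9.
On depth: d(cons)+9=m, e(vowel)+6=k, p(cons)+9=y, t(cons)+9=c, h(cons)+9=q.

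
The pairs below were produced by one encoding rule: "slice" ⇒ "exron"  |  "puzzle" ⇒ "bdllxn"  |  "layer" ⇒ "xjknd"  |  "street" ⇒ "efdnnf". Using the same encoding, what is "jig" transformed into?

vrs

Vowels shift forward by 9 and consonants shift forward by 12.
On jig: j(cons)+12=v, i(vowel)+9=r, g(cons)+12=s.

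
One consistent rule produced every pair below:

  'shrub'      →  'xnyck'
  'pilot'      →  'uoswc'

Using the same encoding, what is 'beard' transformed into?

gkhzm

In shrub: s→x is +5, h→n is +6, r→y is +7, u→c is +8 — the shift increases by 1 each position. Each letter shifts forward by (position + 5), i.e. 5, 6, 7, … — the shift grows by one for each successive letter.
For beard: b+5=g, e+6=k, a+7=h, r+8=z, d+9=m.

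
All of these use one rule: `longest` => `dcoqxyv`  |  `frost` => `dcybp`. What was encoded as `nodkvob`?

related

The output letters match the input read backwards, each shifted +10: longest reversed is tsegnol. Read the word backwards and shift each letter +10.
Decoding nodkvob: shift back: n−10=d, o−10=e, d−10=t, k−10=a, v−10=l, o−10=e, b−10=r → detaler; then reverse → related.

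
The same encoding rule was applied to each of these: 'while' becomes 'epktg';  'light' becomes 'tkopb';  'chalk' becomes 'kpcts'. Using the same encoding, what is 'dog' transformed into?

lqo

The shift depends on letter class: consonant w→e is +8, but vowel i→k is +2. Vowels shift forward by 2 and consonants shift forward by 8.
Applying it to dog: d(cons)+8=l, o(vowel)+2=q, g(cons)+8=o.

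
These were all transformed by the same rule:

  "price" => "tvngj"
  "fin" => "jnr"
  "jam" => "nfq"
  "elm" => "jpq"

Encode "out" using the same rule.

tzx

The shift depends on letter class: consonant p→t is +4, but vowel i→n is +5. Two shifts are in play — +5 for a/e/i/o/u, +4 for every other letter.
Applying it to out: o(vowel)+5=t, u(vowel)+5=z, t(cons)+4=x.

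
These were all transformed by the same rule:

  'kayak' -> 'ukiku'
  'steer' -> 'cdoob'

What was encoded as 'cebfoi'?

survey

Compare letters: k→u is +10, a→k is +10, y→i is +10 — a constant shift. It's a constant shift of +10 (ROT10).
Undoing it on cebfoi: c−10=s, e−10=u, b−10=r, f−10=v, o−10=e, i−10=y.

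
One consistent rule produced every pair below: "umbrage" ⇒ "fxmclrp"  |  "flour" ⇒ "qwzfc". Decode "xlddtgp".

Compare letters: u→f is +11, m→x is +11, b→m is +11 — a constant shift. Each letter is shifted forward by 11 in the alphabet (a Caesar shift of +11).
Reversing it on xlddtgp: x−11=m, l−11=a, d−11=s, d−11=s, t−11=i, g−11=v, p−11=e.

massive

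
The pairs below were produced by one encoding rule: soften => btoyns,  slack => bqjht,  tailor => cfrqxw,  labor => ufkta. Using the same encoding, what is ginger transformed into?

Shifts by position in soften: pos 0: s→b (+9), pos 1: o→t (+5), pos 2: f→o (+9), pos 3: t→y (+5) — repeating every 2. It's a Vigenère-style cipher with numeric key [9,5]: position i shifts by key[i mod 2].
For ginger: g+9=p, i+5=n, n+9=w, g+5=l, e+9=n, r+5=w.

pnwlnw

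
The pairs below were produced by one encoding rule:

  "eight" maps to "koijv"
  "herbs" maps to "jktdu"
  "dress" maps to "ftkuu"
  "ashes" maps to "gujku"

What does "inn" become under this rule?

opp

The shift depends on letter class: consonant g→i is +2, but vowel e→k is +6. Two shifts are in play — +6 for a/e/i/o/u, +2 for every other letter.
For inn: i(vowel)+6=o, n(cons)+2=p, n(cons)+2=p.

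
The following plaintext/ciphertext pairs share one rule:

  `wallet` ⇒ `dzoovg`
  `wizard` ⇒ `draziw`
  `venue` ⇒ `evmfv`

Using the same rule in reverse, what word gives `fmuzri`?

Each pair mirrors across the alphabet (w↔d, a↔z, l↔o): positions sum to 25. Letters are reflected about the middle of the alphabet (position → 25−position): Atbash.
Reversing it on fmuzri: f↔u, m↔n, u↔f, z↔a, r↔i, i↔r.

unfair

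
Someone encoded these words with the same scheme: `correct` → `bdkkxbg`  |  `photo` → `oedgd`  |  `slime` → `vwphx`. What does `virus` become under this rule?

Each letter's alphabet position (a=0..z=25) is mapped through 11·x+5 mod 26 — an affine cipher.
Applying it to virus: v(21)→11·21+5≡2=c; i(8)→11·8+5≡15=p; r(17)→11·17+5≡10=k; u(20)→11·20+5≡17=r; s(18)→11·18+5≡21=v (all mod 26).

cpkrv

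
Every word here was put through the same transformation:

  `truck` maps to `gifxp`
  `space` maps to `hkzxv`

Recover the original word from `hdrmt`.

swing

Each pair mirrors across the alphabet (t↔g, r↔i, u↔f): positions sum to 25. This is the alphabet-reversal cipher (Atbash): a becomes z, b becomes y, etc.
Decoding hdrmt: h↔s, d↔w, r↔i, m↔n, t↔g.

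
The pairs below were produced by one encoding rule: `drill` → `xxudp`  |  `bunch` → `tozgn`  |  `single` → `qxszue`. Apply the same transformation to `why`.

The word is reversed, then every letter is shifted forward by 12.
On why: reverse → yhw; then shift: y+12=k, h+12=t, w+12=i.

kti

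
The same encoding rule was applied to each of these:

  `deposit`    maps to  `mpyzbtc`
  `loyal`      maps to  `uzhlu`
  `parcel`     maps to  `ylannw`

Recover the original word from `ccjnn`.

Shifts by position in deposit: pos 0: d→m (+9), pos 1: e→p (+11), pos 2: p→y (+9), pos 3: o→z (+11) — repeating every 2. The shifts repeat in a cycle of length 2: positions 0,1,… shift by +9, +11, then the pattern repeats.
Decoding ccjnn: c−9=t, c−11=r, j−9=a, n−11=c, n−9=e.

trace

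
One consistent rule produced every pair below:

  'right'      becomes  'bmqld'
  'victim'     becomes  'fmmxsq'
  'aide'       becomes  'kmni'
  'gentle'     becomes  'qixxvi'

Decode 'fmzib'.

Shifts by position in right: pos 0: r→b (+10), pos 1: i→m (+4), pos 2: g→q (+10), pos 3: h→l (+4) — repeating every 2. A repeating key of period 2 is used — shifts +10, +4 over and over.
Undoing it on fmzib: f−10=v, m−4=i, z−10=p, i−4=e, b−10=r.

viper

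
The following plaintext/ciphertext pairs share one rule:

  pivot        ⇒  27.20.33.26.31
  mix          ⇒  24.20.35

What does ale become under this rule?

p is letter #16 and maps to 27: an offset of 11. Letters become their 1-based position plus 11 (so a→12, b→13, …).
For ale: a=1→12, l=12→23, e=5→16.

12.23.16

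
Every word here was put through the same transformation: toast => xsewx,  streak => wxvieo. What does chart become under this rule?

It's a constant shift of +4 (ROT4).
Applying it to chart: c+4=g, h+4=l, a+4=e, r+4=v, t+4=x.

glevx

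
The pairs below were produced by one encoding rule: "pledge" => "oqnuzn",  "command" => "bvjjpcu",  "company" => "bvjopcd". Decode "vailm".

p(15)→o(14) and l(11)→q(16) fit y≡19x+15 (mod 26); the inverse of 19 mod 26 is 11. Each letter's alphabet position (a=0..z=25) is mapped through 19·x+15 mod 26 — an affine cipher.
Undoing it on vailm: v(21)→11·(21−15)≡14=o; a(0)→11·(0−15)≡17=r; i(8)→11·(8−15)≡1=b; l(11)→11·(11−15)≡8=i; m(12)→11·(12−15)≡19=t (all mod 26).

orbit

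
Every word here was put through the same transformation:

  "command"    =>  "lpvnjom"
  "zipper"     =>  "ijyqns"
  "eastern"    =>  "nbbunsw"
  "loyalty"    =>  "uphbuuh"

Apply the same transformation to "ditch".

Shifts by position in command: pos 0: c→l (+9), pos 1: o→p (+1), pos 2: m→v (+9), pos 3: m→n (+1) — repeating every 2. A repeating key of period 2 is used — shifts +9, +1 over and over.
On ditch: d+9=m, i+1=j, t+9=c, c+1=d, h+9=q.

mjcdq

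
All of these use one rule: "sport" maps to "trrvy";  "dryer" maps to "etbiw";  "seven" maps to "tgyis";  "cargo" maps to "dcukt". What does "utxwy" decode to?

trust

In sport: s→t is +1, p→r is +2, o→r is +3, r→v is +4 — the shift increases by 1 each position. Each letter shifts forward by (position + 1), i.e. 1, 2, 3, … — the shift grows by one for each successive letter.
Decoding utxwy: u−1=t, t−2=r, x−3=u, w−4=s, y−5=t.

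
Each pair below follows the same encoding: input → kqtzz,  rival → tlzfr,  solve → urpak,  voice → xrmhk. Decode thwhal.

In input: i→k is +2, n→q is +3, p→t is +4, u→z is +5 — the shift increases by 1 each position. The shift increases by 1 at each position, starting from +2: 2, 3, 4, ….
Decoding thwhal: t−2=r, h−3=e, w−4=s, h−5=c, a−6=u, l−7=e.

rescue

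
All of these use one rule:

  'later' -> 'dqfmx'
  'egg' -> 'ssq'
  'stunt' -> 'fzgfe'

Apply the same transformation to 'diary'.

kdmup

The output letters match the input read backwards, each shifted +12: later reversed is retal. Two steps: reverse the string, then apply a Caesar shift of +12.
On diary: reverse → yraid; then shift: y+12=k, r+12=d, a+12=m, i+12=u, d+12=p.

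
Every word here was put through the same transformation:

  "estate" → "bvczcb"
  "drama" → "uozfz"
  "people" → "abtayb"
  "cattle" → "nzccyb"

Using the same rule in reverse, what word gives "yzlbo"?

layer

e(4)→b(1) and s(18)→v(21) fit y≡7x+25 (mod 26); the inverse of 7 mod 26 is 15. This is an affine cipher: with a=0,…,z=25, each position x becomes (7x+25) mod 26.
Reversing it on yzlbo: y(24)→15·(24−25)≡11=l; z(25)→15·(25−25)≡0=a; l(11)→15·(11−25)≡24=y; b(1)→15·(1−25)≡4=e; o(14)→15·(14−25)≡17=r (all mod 26).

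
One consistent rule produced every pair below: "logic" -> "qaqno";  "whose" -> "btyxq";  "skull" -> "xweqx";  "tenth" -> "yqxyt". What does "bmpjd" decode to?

wafer

Shifts by position in logic: pos 0: l→q (+5), pos 1: o→a (+12), pos 2: g→q (+10), pos 3: i→n (+5), pos 4: c→o (+12) — repeating every 3. It's a Vigenère-style cipher with numeric key [5,12,10]: position i shifts by key[i mod 3].
Reversing it on bmpjd: b−5=w, m−12=a, p−10=f, j−5=e, d−12=r.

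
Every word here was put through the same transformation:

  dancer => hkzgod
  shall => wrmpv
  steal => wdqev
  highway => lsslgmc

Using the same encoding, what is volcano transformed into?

The shifts repeat in a cycle of length 3: positions 0,1,… shift by +4, +10, +12, then the pattern repeats.
For volcano: v+4=z, o+10=y, l+12=x, c+4=g, a+10=k, n+12=z, o+4=s.

zyxgkzs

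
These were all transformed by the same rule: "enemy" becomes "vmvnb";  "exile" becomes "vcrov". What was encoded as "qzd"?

jaw

This is the alphabet-reversal cipher (Atbash): a becomes z, b becomes y, etc.
Undoing it on qzd: q↔j, z↔a, d↔w.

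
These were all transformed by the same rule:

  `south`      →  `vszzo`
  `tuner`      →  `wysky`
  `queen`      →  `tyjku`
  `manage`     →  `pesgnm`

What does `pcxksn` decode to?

myself

Each letter shifts forward by (position + 3), i.e. 3, 4, 5, … — the shift grows by one for each successive letter.
Decoding pcxksn: p−3=m, c−4=y, x−5=s, k−6=e, s−7=l, n−8=f.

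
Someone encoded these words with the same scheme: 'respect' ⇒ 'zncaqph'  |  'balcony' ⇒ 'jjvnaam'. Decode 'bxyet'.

tooth

In respect: r→z is +8, e→n is +9, s→c is +10, p→a is +11 — the shift increases by 1 each position. The shift increases by 1 at each position, starting from +8: 8, 9, 10, ….
Decoding bxyet: b−8=t, x−9=o, y−10=o, e−11=t, t−12=h.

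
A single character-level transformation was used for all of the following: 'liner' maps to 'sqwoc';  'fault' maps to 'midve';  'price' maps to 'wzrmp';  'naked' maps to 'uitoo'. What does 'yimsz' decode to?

In liner: l→s is +7, i→q is +8, n→w is +9, e→o is +10 — the shift increases by 1 each position. Letter i (0-indexed) is shifted by i+7, so successive shifts are 7, 8, 9, ….
Decoding yimsz: y−7=r, i−8=a, m−9=d, s−10=i, z−11=o.

radio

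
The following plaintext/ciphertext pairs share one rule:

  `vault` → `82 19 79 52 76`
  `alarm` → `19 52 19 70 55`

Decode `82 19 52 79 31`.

value

v(#22)→82 and a(#1)→19: differences scale by 3, so n = 3·pos + 16. Each letter becomes 3×(its alphabet position, a=1..z=26) + 16.
Decoding 82 19 52 79 31: 82→(82−16)÷3=22=v, 19→(19−16)÷3=1=a, 52→(52−16)÷3=12=l, 79→(79−16)÷3=21=u, 31→(31−16)÷3=5=e.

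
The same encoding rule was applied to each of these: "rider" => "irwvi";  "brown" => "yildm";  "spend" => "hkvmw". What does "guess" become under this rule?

Each pair mirrors across the alphabet (r↔i, i↔r, d↔w): positions sum to 25. Each letter is replaced by its mirror in the alphabet: a↔z, b↔y, c↔x, and so on (the Atbash cipher).
On guess: g↔t, u↔f, e↔v, s↔h, s↔h.

tfvhh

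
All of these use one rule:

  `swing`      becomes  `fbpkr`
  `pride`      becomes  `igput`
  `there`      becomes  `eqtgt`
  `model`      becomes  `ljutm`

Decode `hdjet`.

s(18)→f(5) and w(22)→b(1) fit y≡25x+23 (mod 26); the inverse of 25 mod 26 is 25. This is an affine cipher: with a=0,…,z=25, each position x becomes (25x+23) mod 26.
Decoding hdjet: h(7)→25·(7−23)≡16=q; d(3)→25·(3−23)≡20=u; j(9)→25·(9−23)≡14=o; e(4)→25·(4−23)≡19=t; t(19)→25·(19−23)≡4=e (all mod 26).

quote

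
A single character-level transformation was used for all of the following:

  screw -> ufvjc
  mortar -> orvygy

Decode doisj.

The shift increases by 1 at each position, starting from +2: 2, 3, 4, ….
Undoing it on doisj: d−2=b, o−3=l, i−4=e, s−5=n, j−6=d.

blend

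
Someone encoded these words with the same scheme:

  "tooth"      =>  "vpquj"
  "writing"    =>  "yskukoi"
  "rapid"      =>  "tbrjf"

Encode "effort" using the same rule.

Shifts by position in tooth: pos 0: t→v (+2), pos 1: o→p (+1), pos 2: o→q (+2), pos 3: t→u (+1) — repeating every 2. It's a Vigenère-style cipher with numeric key [2,1]: position i shifts by key[i mod 2].
Applying it to effort: e+2=g, f+1=g, f+2=h, o+1=p, r+2=t, t+1=u.

gghptu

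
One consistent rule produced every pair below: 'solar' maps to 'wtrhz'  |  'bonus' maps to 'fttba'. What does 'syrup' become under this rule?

In solar: s→w is +4, o→t is +5, l→r is +6, a→h is +7 — the shift increases by 1 each position. The shift increases by 1 at each position, starting from +4: 4, 5, 6, ….
For syrup: s+4=w, y+5=d, r+6=x, u+7=b, p+8=x.

wdxbx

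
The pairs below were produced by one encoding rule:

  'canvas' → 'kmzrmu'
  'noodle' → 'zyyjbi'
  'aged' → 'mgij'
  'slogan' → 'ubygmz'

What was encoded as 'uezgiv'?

singer

c(2)→k(10) and a(0)→m(12) fit y≡25x+12 (mod 26); the inverse of 25 mod 26 is 25. This is an affine cipher: with a=0,…,z=25, each position x becomes (25x+12) mod 26.
Reversing it on uezgiv: u(20)→25·(20−12)≡18=s; e(4)→25·(4−12)≡8=i; z(25)→25·(25−12)≡13=n; g(6)→25·(6−12)≡6=g; i(8)→25·(8−12)≡4=e; v(21)→25·(21−12)≡17=r (all mod 26).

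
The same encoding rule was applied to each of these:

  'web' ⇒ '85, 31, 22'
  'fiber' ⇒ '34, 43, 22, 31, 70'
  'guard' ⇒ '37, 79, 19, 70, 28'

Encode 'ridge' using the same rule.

w(#23)→85 and e(#5)→31: differences scale by 3, so n = 3·pos + 16. Each letter becomes 3×(its alphabet position, a=1..z=26) + 16.
For ridge: r=18→70, i=9→43, d=4→28, g=7→37, e=5→31.

70, 43, 28, 37, 31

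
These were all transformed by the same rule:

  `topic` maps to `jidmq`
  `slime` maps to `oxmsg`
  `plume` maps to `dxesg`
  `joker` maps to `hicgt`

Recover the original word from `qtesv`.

t(19)→j(9) and o(14)→i(8) fit y≡21x+0 (mod 26); the inverse of 21 mod 26 is 5. This is an affine cipher: with a=0,…,z=25, each position x becomes (21x+0) mod 26.
Decoding qtesv: q(16)→5·(16−0)≡2=c; t(19)→5·(19−0)≡17=r; e(4)→5·(4−0)≡20=u; s(18)→5·(18−0)≡12=m; v(21)→5·(21−0)≡1=b (all mod 26).

crumb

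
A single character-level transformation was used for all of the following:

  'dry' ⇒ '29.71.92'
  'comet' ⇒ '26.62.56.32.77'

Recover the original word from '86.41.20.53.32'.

whale

d(#4)→29 and r(#18)→71: differences scale by 3, so n = 3·pos + 17. The formula is n = 3×(alphabet index, a=1) + 17.
Decoding 86.41.20.53.32: 86→(86−17)÷3=23=w, 41→(41−17)÷3=8=h, 20→(20−17)÷3=1=a, 53→(53−17)÷3=12=l, 32→(32−17)÷3=5=e.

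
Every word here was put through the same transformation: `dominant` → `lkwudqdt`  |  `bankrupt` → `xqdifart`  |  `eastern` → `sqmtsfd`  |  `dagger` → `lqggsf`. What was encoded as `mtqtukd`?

d(3)→l(11) and o(14)→k(10) fit y≡7x+16 (mod 26); the inverse of 7 mod 26 is 15. This is an affine cipher: with a=0,…,z=25, each position x becomes (7x+16) mod 26.
Reversing it on mtqtukd: m(12)→15·(12−16)≡18=s; t(19)→15·(19−16)≡19=t; q(16)→15·(16−16)≡0=a; t(19)→15·(19−16)≡19=t; u(20)→15·(20−16)≡8=i; k(10)→15·(10−16)≡14=o; d(3)→15·(3−16)≡13=n (all mod 26).

station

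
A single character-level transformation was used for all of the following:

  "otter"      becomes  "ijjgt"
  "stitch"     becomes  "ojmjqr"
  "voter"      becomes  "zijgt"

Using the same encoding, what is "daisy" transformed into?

o(14)→i(8) and t(19)→j(9) fit y≡21x+0 (mod 26); the inverse of 21 mod 26 is 5. Treating letters as 0–25, the rule is x ↦ 21x + 0 (mod 26).
Applying it to daisy: d(3)→21·3+0≡11=l; a(0)→21·0+0≡0=a; i(8)→21·8+0≡12=m; s(18)→21·18+0≡14=o; y(24)→21·24+0≡10=k (all mod 26).

lamok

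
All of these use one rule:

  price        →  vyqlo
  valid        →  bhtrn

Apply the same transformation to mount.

svcwd

The shift increases by 1 at each position, starting from +6: 6, 7, 8, ….
On mount: m+6=s, o+7=v, u+8=c, n+9=w, t+10=d.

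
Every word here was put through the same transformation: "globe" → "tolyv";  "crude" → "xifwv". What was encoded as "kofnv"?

plume

Each pair mirrors across the alphabet (g↔t, l↔o, o↔l): positions sum to 25. This is the alphabet-reversal cipher (Atbash): a becomes z, b becomes y, etc.
Decoding kofnv: k↔p, o↔l, f↔u, n↔m, v↔e.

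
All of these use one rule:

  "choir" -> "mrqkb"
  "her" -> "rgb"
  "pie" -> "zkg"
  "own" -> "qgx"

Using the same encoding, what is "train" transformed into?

The rule splits by letter class: vowels +2, consonants +10.
On train: t(cons)+10=d, r(cons)+10=b, a(vowel)+2=c, i(vowel)+2=k, n(cons)+10=x.

dbckx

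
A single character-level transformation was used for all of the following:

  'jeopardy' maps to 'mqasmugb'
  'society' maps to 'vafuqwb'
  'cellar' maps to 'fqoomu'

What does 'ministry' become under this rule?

puquvwub

The shift depends on letter class: consonant j→m is +3, but vowel e→q is +12. Vowels shift forward by 12 and consonants shift forward by 3.
On ministry: m(cons)+3=p, i(vowel)+12=u, n(cons)+3=q, i(vowel)+12=u, s(cons)+3=v, t(cons)+3=w, r(cons)+3=u, y(cons)+3=b.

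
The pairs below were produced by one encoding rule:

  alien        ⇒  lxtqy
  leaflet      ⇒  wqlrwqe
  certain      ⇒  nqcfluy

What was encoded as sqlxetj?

Shifts by position in alien: pos 0: a→l (+11), pos 1: l→x (+12), pos 2: i→t (+11), pos 3: e→q (+12) — repeating every 2. It's a Vigenère-style cipher with numeric key [11,12]: position i shifts by key[i mod 2].
Decoding sqlxetj: s−11=h, q−12=e, l−11=a, x−12=l, e−11=t, t−12=h, j−11=y.

healthy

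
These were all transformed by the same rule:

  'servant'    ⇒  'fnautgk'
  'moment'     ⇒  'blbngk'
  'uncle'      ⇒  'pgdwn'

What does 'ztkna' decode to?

s(18)→f(5) and e(4)→n(13) fit y≡5x+19 (mod 26); the inverse of 5 mod 26 is 21. Treating letters as 0–25, the rule is x ↦ 5x + 19 (mod 26).
Reversing it on ztkna: z(25)→21·(25−19)≡22=w; t(19)→21·(19−19)≡0=a; k(10)→21·(10−19)≡19=t; n(13)→21·(13−19)≡4=e; a(0)→21·(0−19)≡17=r (all mod 26).

water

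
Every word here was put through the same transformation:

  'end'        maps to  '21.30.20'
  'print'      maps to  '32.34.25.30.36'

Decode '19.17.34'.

car

e is letter #5 and maps to 21: an offset of 16. Letters become their 1-based position plus 16 (so a→17, b→18, …).
Undoing it on 19.17.34: 19→(19−16)÷1=3=c, 17→(17−16)÷1=1=a, 34→(34−16)÷1=18=r.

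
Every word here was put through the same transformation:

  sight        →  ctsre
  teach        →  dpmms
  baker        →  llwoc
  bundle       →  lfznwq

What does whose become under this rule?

Shifts by position in sight: pos 0: s→c (+10), pos 1: i→t (+11), pos 2: g→s (+12), pos 3: h→r (+10), pos 4: t→e (+11) — repeating every 3. It's a Vigenère-style cipher with numeric key [10,11,12]: position i shifts by key[i mod 3].
On whose: w+10=g, h+11=s, o+12=a, s+10=c, e+11=p.

gsacp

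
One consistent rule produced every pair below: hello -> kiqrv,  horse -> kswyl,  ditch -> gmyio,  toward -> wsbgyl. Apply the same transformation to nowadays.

qsbgkihc

In hello: h→k is +3, e→i is +4, l→q is +5, l→r is +6 — the shift increases by 1 each position. Each letter shifts forward by (position + 3), i.e. 3, 4, 5, … — the shift grows by one for each successive letter.
For nowadays: n+3=q, o+4=s, w+5=b, a+6=g, d+7=k, a+8=i, y+9=h, s+10=c.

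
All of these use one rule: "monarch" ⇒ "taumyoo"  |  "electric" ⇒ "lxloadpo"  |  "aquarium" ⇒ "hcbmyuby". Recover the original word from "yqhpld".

A repeating key of period 2 is used — shifts +7, +12 over and over.
Undoing it on yqhpld: y−7=r, q−12=e, h−7=a, p−12=d, l−7=e, d−12=r.

reader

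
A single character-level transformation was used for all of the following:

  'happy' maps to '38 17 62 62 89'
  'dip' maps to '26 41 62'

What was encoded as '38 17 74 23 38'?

hatch

With a=1..z=26, the number is 3·pos + 14.
Undoing it on 38 17 74 23 38: 38→(38−14)÷3=8=h, 17→(17−14)÷3=1=a, 74→(74−14)÷3=20=t, 23→(23−14)÷3=3=c, 38→(38−14)÷3=8=h.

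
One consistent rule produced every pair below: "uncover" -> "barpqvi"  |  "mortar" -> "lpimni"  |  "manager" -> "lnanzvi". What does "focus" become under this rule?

kprbx

This is an affine cipher: with a=0,…,z=25, each position x becomes (15x+13) mod 26.
On focus: f(5)→15·5+13≡10=k; o(14)→15·14+13≡15=p; c(2)→15·2+13≡17=r; u(20)→15·20+13≡1=b; s(18)→15·18+13≡23=x (all mod 26).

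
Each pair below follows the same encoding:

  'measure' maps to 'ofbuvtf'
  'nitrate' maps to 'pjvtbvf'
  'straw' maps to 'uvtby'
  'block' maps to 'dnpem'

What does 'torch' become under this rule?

vptej

The rule splits by letter class: vowels +1, consonants +2.
For torch: t(cons)+2=v, o(vowel)+1=p, r(cons)+2=t, c(cons)+2=e, h(cons)+2=j.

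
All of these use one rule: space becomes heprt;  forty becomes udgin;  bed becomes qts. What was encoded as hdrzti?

Every letter moves 15 places later in the alphabet, wrapping around z→a.
Reversing it on hdrzti: h−15=s, d−15=o, r−15=c, z−15=k, t−15=e, i−15=t.

socket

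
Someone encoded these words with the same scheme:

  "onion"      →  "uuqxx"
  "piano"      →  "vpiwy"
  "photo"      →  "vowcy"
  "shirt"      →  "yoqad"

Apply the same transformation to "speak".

ywmju

Letter i (0-indexed) is shifted by i+6, so successive shifts are 6, 7, 8, ….
Applying it to speak: s+6=y, p+7=w, e+8=m, a+9=j, k+10=u.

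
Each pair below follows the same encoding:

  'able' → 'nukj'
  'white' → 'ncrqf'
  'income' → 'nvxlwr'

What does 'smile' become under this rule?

The word is reversed, then every letter is shifted forward by 9.
Applying it to smile: reverse → elims; then shift: e+9=n, l+9=u, i+9=r, m+9=v, s+9=b.

nurvb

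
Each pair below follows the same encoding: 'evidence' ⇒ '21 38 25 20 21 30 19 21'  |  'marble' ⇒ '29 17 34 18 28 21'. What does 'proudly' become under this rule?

32 34 31 37 20 28 41

e is letter #5 and maps to 21: an offset of 16. The number is (letter's place in the alphabet, a=1) + 16.
On proudly: p=16→32, r=18→34, o=15→31, u=21→37, d=4→20, l=12→28, y=25→41.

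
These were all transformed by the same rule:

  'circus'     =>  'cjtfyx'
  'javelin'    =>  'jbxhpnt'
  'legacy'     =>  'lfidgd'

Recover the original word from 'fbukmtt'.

fashion

Each letter shifts forward by its position index (0, 1, 2, …) — the shift grows by one for each successive letter.
Undoing it on fbukmtt: f−0=f, b−1=a, u−2=s, k−3=h, m−4=i, t−5=o, t−6=n.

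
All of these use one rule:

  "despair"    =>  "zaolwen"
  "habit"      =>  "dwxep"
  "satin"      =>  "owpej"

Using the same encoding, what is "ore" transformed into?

Compare letters: d→z is +22, e→a is +22, s→o is +22 — a constant shift. Each letter is shifted forward by 22 in the alphabet (a Caesar shift of +22).
On ore: o+22=k, r+22=n, e+22=a.

kna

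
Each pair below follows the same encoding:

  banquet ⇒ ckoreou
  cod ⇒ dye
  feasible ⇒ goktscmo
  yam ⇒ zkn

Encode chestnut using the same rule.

The shift depends on letter class: consonant b→c is +1, but vowel a→k is +10. Two shifts are in play — +10 for a/e/i/o/u, +1 for every other letter.
On chestnut: c(cons)+1=d, h(cons)+1=i, e(vowel)+10=o, s(cons)+1=t, t(cons)+1=u, n(cons)+1=o, u(vowel)+10=e, t(cons)+1=u.

diotuoeu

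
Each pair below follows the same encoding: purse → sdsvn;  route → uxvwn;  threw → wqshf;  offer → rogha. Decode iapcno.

Shifts by position in purse: pos 0: p→s (+3), pos 1: u→d (+9), pos 2: r→s (+1), pos 3: s→v (+3), pos 4: e→n (+9) — repeating every 3. A repeating key of period 3 is used — shifts +3, +9, +1 over and over.
Decoding iapcno: i−3=f, a−9=r, p−1=o, c−3=z, n−9=e, o−1=n.

frozen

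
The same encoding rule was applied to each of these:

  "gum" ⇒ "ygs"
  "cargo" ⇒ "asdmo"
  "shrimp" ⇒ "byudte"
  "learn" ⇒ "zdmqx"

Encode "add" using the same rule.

The output letters match the input read backwards, each shifted +12: gum reversed is mug. Two steps: reverse the string, then apply a Caesar shift of +12.
For add: reverse → dda; then shift: d+12=p, d+12=p, a+12=m.

ppm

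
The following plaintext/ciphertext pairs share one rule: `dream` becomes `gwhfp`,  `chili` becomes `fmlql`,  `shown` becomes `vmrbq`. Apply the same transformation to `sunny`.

Shifts by position in dream: pos 0: d→g (+3), pos 1: r→w (+5), pos 2: e→h (+3), pos 3: a→f (+5) — repeating every 2. It's a Vigenère-style cipher with numeric key [3,5]: position i shifts by key[i mod 2].
Applying it to sunny: s+3=v, u+5=z, n+3=q, n+5=s, y+3=b.

vzqsb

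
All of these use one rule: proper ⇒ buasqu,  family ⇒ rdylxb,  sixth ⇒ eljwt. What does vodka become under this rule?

Shifts by position in proper: pos 0: p→b (+12), pos 1: r→u (+3), pos 2: o→a (+12), pos 3: p→s (+3) — repeating every 2. The shifts repeat in a cycle of length 2: positions 0,1,… shift by +12, +3, then the pattern repeats.
For vodka: v+12=h, o+3=r, d+12=p, k+3=n, a+12=m.

hrpnm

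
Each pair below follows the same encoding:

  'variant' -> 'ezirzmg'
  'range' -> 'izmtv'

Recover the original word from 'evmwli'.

vendor

Each pair mirrors across the alphabet (v↔e, a↔z, r↔i): positions sum to 25. Each letter is replaced by its mirror in the alphabet: a↔z, b↔y, c↔x, and so on (the Atbash cipher).
Reversing it on evmwli: e↔v, v↔e, m↔n, w↔d, l↔o, i↔r.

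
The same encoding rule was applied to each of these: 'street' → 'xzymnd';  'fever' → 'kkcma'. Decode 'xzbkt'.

stuck

Letter i (0-indexed) is shifted by i+5, so successive shifts are 5, 6, 7, ….
Undoing it on xzbkt: x−5=s, z−6=t, b−7=u, k−8=c, t−9=k.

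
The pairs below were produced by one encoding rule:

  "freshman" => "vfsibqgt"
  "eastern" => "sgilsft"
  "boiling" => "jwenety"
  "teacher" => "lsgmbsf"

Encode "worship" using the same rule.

f(5)→v(21) and r(17)→f(5) fit y≡3x+6 (mod 26); the inverse of 3 mod 26 is 9. Each letter's alphabet position (a=0..z=25) is mapped through 3·x+6 mod 26 — an affine cipher.
On worship: w(22)→3·22+6≡20=u; o(14)→3·14+6≡22=w; r(17)→3·17+6≡5=f; s(18)→3·18+6≡8=i; h(7)→3·7+6≡1=b; i(8)→3·8+6≡4=e; p(15)→3·15+6≡25=z (all mod 26).

uwfibez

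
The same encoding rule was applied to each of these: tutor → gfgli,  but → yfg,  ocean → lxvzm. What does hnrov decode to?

Each letter is replaced by its mirror in the alphabet: a↔z, b↔y, c↔x, and so on (the Atbash cipher).
Undoing it on hnrov: h↔s, n↔m, r↔i, o↔l, v↔e.

smile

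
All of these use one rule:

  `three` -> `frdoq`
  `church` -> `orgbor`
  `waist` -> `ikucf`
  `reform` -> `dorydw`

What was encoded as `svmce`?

Shifts by position in three: pos 0: t→f (+12), pos 1: h→r (+10), pos 2: r→d (+12), pos 3: e→o (+10) — repeating every 2. A repeating key of period 2 is used — shifts +12, +10 over and over.
Reversing it on svmce: s−12=g, v−10=l, m−12=a, c−10=s, e−12=s.

glass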